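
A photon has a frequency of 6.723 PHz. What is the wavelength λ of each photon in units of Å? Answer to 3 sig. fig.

446 Å

In SI units: f = 6.723 PHz = 6.723e15 Hz.
The photon relation is λ = c/f, giving λ = 4.459e-8 m.
Converting to Å: λ = 445.9 Å ≈ 446 Å.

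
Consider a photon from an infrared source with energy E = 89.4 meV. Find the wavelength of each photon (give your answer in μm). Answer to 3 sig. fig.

In SI units: E = 89.4 meV = 1.4323e-20 J.
Apply λ = hc/E: λ = 1.387e-5 m.
Converting to μm: λ = 13.87 μm ≈ 13.9 μm.

13.9 μm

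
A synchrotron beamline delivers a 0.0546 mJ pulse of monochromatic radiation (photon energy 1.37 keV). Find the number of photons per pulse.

Per-photon energy: E = 2.195 × 10^-16 J (from energy = 1.37 keV).
N = E_total / E_photon = 5.46 × 10^-5 J / 2.195 × 10^-16 J = 2.49 × 10^11.

2.49 × 10^11 photons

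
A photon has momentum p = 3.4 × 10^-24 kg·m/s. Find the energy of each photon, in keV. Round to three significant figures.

6.36 keV

Take c = 2.99792458 × 10^8 m/s, 1 eV = 1.602176634 × 10^-19 J.
The photon relation is E = pc, giving E = 1.019 × 10^-15 J.
Converting to keV: E = 6.362 keV ≈ 6.36 keV.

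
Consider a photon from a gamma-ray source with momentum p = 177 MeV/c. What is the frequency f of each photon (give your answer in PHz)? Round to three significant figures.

Take h = 6.62607015e-34 J·s, c = 2.99792458e8 m/s, 1 eV = 1.602176634e-19 J.
First convert: p = 177 MeV/c = 9.4594e-20 kg·m/s.
Since f = pc/h for a photon, f = 4.280e22 Hz.
Converting to PHz: f = 4.280e7 PHz ≈ 4.28e7 PHz.

4.28e7 PHz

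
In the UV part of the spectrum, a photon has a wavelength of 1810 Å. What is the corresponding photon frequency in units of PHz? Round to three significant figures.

1.66 PHz

Use c = 2.99792458·10^8 m/s.
First convert: λ = 1810 Å = 1.81·10^-7 m.
For a photon f = c/λ, so f = 1.656·10^15 Hz.
Converting to PHz: f = 1.656 PHz ≈ 1.66 PHz.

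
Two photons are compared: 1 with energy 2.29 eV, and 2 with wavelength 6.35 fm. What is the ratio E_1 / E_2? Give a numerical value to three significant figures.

1.17e-8

E_1 = 3.669e-19 J (from energy = 2.29 eV, via E given directly).
E_2 = 3.128e-11 J (from wavelength = 6.35 fm, via E = hc/λ).
Ratio = 3.669e-19 / 3.128e-11 = 1.17e-8.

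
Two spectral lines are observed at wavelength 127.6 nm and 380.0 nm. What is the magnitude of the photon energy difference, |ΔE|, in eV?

Using E = hc/λ: E₁ = 1.5568 × 10^-18 J, E₂ = 5.2275 × 10^-19 J.
|ΔE| = |1.5568 × 10^-18 − 5.2275 × 10^-19| = 1.03 × 10^-18 J = 6.45 eV.

6.45 eV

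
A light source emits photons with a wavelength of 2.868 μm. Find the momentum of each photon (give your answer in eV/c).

0.432 eV/c

Take h = 6.62607015e-34 J·s, c = 2.99792458e8 m/s, 1 eV = 1.602176634e-19 J.
In SI units: λ = 2.868 μm = 2.868e-6 m.
For a photon p = h/λ, so p = 2.310e-28 kg·m/s.
Converting to eV/c: p = 0.4323 eV/c ≈ 0.432 eV/c.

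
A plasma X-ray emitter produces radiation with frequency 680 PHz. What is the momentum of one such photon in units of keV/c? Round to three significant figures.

Convert to SI: f = 680 PHz = 6.8 × 10^17 Hz.
Apply p = hf/c: p = 1.503 × 10^-24 kg·m/s.
Converting to keV/c: p = 2.812 keV/c ≈ 2.81 keV/c.

2.81 keV/c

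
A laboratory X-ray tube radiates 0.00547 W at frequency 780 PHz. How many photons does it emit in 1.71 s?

1.81e13 photons

Total energy: E_total = P·t = 0.00547 × 1.71 = 0.009354 J.
Per-photon energy: E = 5.168e-16 J.
N = E_total / E_photon = 1.81e13.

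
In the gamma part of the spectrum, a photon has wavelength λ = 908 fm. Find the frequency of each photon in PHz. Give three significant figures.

Use c = 2.99792458e8 m/s.
In SI units: λ = 908 fm = 9.08e-13 m.
For a photon f = c/λ, so f = 3.302e20 Hz.
Converting to PHz: f = 330200 PHz ≈ 3.30e5 PHz.

3.30e5 PHz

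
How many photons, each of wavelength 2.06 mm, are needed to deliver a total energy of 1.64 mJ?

Per-photon energy: E = 9.643e-23 J (from wavelength = 2.06 mm).
N = E_total / E_photon = 0.00164 J / 9.643e-23 J = 1.70e19.

1.70e19 photons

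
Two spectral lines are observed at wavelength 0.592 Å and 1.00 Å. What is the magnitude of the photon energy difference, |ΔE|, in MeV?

8.54e-3 MeV

Using E = hc/λ: E₁ = 3.355e-15 J, E₂ = 1.986e-15 J.
|ΔE| = |3.355e-15 − 1.986e-15| = 1.37e-15 J = 8.54e-3 MeV.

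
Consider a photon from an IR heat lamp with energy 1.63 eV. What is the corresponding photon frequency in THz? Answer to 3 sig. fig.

394 THz

First convert: E = 1.63 eV = 2.6115e-19 J.
The photon relation is f = E/h, giving f = 3.941e14 Hz.
Converting to THz: f = 394.1 THz ≈ 394 THz.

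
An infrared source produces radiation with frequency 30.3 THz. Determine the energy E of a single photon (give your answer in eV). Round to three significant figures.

0.125 eV

First convert: f = 30.3 THz = 3.03e13 Hz.
The photon relation is E = hf, giving E = 2.008e-20 J.
Converting to eV: E = 0.1253 eV ≈ 0.125 eV.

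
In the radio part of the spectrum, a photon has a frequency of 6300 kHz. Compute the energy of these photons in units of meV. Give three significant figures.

Take h = 6.62607015 × 10^-34 J·s, 1 eV = 1.602176634 × 10^-19 J.
First convert: f = 6300 kHz = 6.3 × 10^6 Hz.
Since E = hf for a photon, E = 4.174 × 10^-27 J.
Converting to meV: E = 2.605 × 10^-5 meV ≈ 2.61 × 10^-5 meV.

2.61 × 10^-5 meV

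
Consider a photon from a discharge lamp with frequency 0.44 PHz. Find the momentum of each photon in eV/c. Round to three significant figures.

Convert to SI: f = 0.44 PHz = 4.4e14 Hz.
The photon relation is p = hf/c, giving p = 9.725e-28 kg·m/s.
Converting to eV/c: p = 1.820 eV/c ≈ 1.82 eV/c.

1.82 eV/c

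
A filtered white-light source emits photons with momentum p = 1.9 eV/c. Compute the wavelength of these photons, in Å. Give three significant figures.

6530 Å

(h = 6.62607015 × 10^-34 J·s, c = 2.99792458 × 10^8 m/s, 1 eV = 1.602176634 × 10^-19 J.)
First convert: p = 1.9 eV/c = 1.0154 × 10^-27 kg·m/s.
The photon relation is λ = h/p, giving λ = 6.525 × 10^-7 m.
Converting to Å: λ = 6525 Å ≈ 6530 Å.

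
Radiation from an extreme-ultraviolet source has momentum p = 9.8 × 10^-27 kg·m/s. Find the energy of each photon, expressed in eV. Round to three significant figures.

18.3 eV

For a photon E = pc, so E = 2.938 × 10^-18 J.
Converting to eV: E = 18.34 eV ≈ 18.3 eV.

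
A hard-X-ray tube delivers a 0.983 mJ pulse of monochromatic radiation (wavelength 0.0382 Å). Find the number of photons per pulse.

1.89e10 photons

Per-photon energy: E = 5.200e-14 J (from wavelength = 0.0382 Å).
N = E_total / E_photon = 9.83e-4 J / 5.200e-14 J = 1.89e10.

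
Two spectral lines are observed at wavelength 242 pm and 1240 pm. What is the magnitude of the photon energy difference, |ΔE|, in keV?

Using E = hc/λ: E₁ = 8.208e-16 J, E₂ = 1.602e-16 J.
|ΔE| = |8.208e-16 − 1.602e-16| = 6.61e-16 J = 4.12 keV.

4.12 keV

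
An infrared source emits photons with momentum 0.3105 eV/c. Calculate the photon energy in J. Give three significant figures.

(c = 2.99792458·10^8 m/s, 1 eV = 1.602176634·10^-19 J.)
First convert: p = 0.3105 eV/c = 1.6594·10^-28 kg·m/s.
Since E = pc for a photon, E = 4.975·10^-20 J.
So E ≈ 4.97·10^-20 J.

4.97·10^-20 J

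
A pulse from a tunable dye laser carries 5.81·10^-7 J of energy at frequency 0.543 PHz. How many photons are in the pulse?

Per-photon energy: E = 3.598·10^-19 J (from frequency = 0.543 PHz).
N = E_total / E_photon = 5.81·10^-7 J / 3.598·10^-19 J = 1.61·10^12.

1.61·10^12 photons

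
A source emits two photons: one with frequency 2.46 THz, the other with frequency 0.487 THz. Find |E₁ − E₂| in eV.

Using E = hf: E₁ = 1.630e-21 J, E₂ = 3.227e-22 J.
|ΔE| = |1.630e-21 − 3.227e-22| = 1.31e-21 J = 8.16e-3 eV.

8.16e-3 eV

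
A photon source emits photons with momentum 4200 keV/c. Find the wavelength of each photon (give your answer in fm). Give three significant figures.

295 fm

Convert to SI: p = 4200 keV/c = 2.2446e-21 kg·m/s.
The photon relation is λ = h/p, giving λ = 2.952e-13 m.
Converting to fm: λ = 295.2 fm ≈ 295 fm.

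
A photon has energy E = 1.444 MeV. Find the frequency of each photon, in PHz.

3.49e5 PHz

(h = 6.62607015e-34 J·s, 1 eV = 1.602176634e-19 J.)
First convert: E = 1.444 MeV = 2.3135e-13 J.
Since f = E/h for a photon, f = 3.492e20 Hz.
Converting to PHz: f = 349200 PHz ≈ 3.49e5 PHz.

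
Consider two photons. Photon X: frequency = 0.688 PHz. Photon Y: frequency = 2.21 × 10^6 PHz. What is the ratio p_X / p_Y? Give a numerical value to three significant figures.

p_X = 1.521 × 10^-27 kg·m/s (from frequency = 0.688 PHz, via p = hf/c).
p_Y = 4.885 × 10^-21 kg·m/s (from frequency = 2.21 × 10^6 PHz, via p = hf/c).
Ratio = 1.521 × 10^-27 / 4.885 × 10^-21 = 3.11 × 10^-7.

3.11 × 10^-7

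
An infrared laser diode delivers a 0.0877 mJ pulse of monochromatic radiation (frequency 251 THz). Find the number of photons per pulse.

5.27e14 photons

Per-photon energy: E = 1.663e-19 J (from frequency = 251 THz).
N = E_total / E_photon = 8.77e-5 J / 1.663e-19 J = 5.27e14.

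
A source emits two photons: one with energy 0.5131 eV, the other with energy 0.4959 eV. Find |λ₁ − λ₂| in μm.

0.0838 μm

Using λ = hc/E: λ₁ = 2.4164 × 10^-6 m, λ₂ = 2.5002 × 10^-6 m.
|Δλ| = |2.4164 × 10^-6 − 2.5002 × 10^-6| = 8.38 × 10^-8 m = 0.0838 μm.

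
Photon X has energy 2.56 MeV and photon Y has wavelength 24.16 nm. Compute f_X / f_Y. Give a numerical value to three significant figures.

f_X = 6.190·10^20 Hz (from energy = 2.56 MeV, via f = E/h).
f_Y = 1.241·10^16 Hz (from wavelength = 24.16 nm, via f = c/λ).
Ratio = 6.190·10^20 / 1.241·10^16 = 4.99·10^4.

4.99·10^4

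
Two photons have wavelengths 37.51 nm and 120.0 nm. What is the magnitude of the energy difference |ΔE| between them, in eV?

Using E = hc/λ: E₁ = 5.2958e-18 J, E₂ = 1.6554e-18 J.
|ΔE| = |5.2958e-18 − 1.6554e-18| = 3.64e-18 J = 22.7 eV.

22.7 eV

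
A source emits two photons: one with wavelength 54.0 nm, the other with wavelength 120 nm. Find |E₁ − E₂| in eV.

Using E = hc/λ: E₁ = 3.679 × 10^-18 J, E₂ = 1.655 × 10^-18 J.
|ΔE| = |3.679 × 10^-18 − 1.655 × 10^-18| = 2.02 × 10^-18 J = 12.6 eV.

12.6 eV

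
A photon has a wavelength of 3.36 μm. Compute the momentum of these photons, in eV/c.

0.369 eV/c

First convert: λ = 3.36 μm = 3.36e-6 m.
Since p = h/λ for a photon, p = 1.972e-28 kg·m/s.
Converting to eV/c: p = 0.3690 eV/c ≈ 0.369 eV/c.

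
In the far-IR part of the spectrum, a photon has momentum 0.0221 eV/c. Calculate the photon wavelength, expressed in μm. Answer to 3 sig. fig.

First convert: p = 0.0221 eV/c = 1.1811 × 10^-29 kg·m/s.
Apply λ = h/p: λ = 5.610 × 10^-5 m.
Converting to μm: λ = 56.10 μm ≈ 56.1 μm.

56.1 μm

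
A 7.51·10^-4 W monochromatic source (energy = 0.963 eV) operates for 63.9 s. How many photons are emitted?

3.11·10^17 photons

Total energy: E_total = P·t = 7.51·10^-4 × 63.9 = 0.04799 J.
Per-photon energy: E = 1.543·10^-19 J.
N = E_total / E_photon = 3.11·10^17.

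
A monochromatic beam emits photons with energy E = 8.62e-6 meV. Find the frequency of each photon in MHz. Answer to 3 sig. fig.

2.08 MHz

Take h = 6.62607015e-34 J·s, 1 eV = 1.602176634e-19 J.
First convert: E = 8.62e-6 meV = 1.3811e-27 J.
Since f = E/h for a photon, f = 2.084e6 Hz.
Converting to MHz: f = 2.084 MHz ≈ 2.08 MHz.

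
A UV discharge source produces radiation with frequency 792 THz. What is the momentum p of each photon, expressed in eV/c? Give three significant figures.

3.28 eV/c

First convert: f = 792 THz = 7.92e14 Hz.
Since p = hf/c for a photon, p = 1.750e-27 kg·m/s.
Converting to eV/c: p = 3.275 eV/c ≈ 3.28 eV/c.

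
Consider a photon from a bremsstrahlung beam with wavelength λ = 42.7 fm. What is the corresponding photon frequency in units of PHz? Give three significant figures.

7.02e6 PHz

Convert to SI: λ = 42.7 fm = 4.27e-14 m.
Apply f = c/λ: f = 7.021e21 Hz.
Converting to PHz: f = 7.021e6 PHz ≈ 7.02e6 PHz.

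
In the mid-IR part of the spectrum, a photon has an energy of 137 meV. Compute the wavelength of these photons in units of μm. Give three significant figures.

9.05 μm

Convert to SI: E = 137 meV = 2.1950e-20 J.
Since λ = hc/E for a photon, λ = 9.050e-6 m.
Converting to μm: λ = 9.050 μm ≈ 9.05 μm.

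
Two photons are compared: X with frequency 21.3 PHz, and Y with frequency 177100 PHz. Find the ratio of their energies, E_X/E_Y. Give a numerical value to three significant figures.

E_X = 1.411 × 10^-17 J (from frequency = 21.3 PHz, via E = hf).
E_Y = 1.173 × 10^-13 J (from frequency = 177100 PHz, via E = hf).
Ratio = 1.411 × 10^-17 / 1.173 × 10^-13 = 1.20 × 10^-4.

1.20 × 10^-4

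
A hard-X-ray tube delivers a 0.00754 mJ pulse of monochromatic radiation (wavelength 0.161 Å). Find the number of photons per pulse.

6.11e8 photons

Per-photon energy: E = 1.234e-14 J (from wavelength = 0.161 Å).
N = E_total / E_photon = 7.54e-6 J / 1.234e-14 J = 6.11e8.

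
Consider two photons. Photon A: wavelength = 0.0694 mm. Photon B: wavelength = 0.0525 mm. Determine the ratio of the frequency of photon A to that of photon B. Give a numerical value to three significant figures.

0.756

f_A = 4.320e12 Hz (from wavelength = 0.0694 mm, via f = c/λ).
f_B = 5.710e12 Hz (from wavelength = 0.0525 mm, via f = c/λ).
Ratio = 4.320e12 / 5.710e12 = 0.756.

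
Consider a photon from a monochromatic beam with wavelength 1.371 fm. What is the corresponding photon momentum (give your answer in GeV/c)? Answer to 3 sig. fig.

0.904 GeV/c

Use h = 6.62607015e-34 J·s, c = 2.99792458e8 m/s, 1 eV = 1.602176634e-19 J.
In SI units: λ = 1.371 fm = 1.371e-15 m.
Apply p = h/λ: p = 4.833e-19 kg·m/s.
Converting to GeV/c: p = 0.9043 GeV/c ≈ 0.904 GeV/c.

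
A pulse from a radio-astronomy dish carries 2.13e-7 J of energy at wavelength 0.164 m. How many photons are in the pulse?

1.76e17 photons

Per-photon energy: E = 1.211e-24 J (from wavelength = 0.164 m).
N = E_total / E_photon = 2.13e-7 J / 1.211e-24 J = 1.76e17.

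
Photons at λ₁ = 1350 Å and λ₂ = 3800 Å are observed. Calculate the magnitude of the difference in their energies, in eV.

5.92 eV

Using E = hc/λ: E₁ = 1.471·10^-18 J, E₂ = 5.227·10^-19 J.
|ΔE| = |1.471·10^-18 − 5.227·10^-19| = 9.49·10^-19 J = 5.92 eV.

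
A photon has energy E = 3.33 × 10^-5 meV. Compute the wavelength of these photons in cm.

(h = 6.62607015 × 10^-34 J·s, c = 2.99792458 × 10^8 m/s, 1 eV = 1.602176634 × 10^-19 J.)
First convert: E = 3.33 × 10^-5 meV = 5.3352 × 10^-27 J.
Since λ = hc/E for a photon, λ = 37.23 m.
Converting to cm: λ = 3723 cm ≈ 3720 cm.

3720 cm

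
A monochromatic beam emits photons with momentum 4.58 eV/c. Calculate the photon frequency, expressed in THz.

1110 THz

First convert: p = 4.58 eV/c = 2.4477e-27 kg·m/s.
Since f = pc/h for a photon, f = 1.107e15 Hz.
Converting to THz: f = 1107 THz ≈ 1110 THz.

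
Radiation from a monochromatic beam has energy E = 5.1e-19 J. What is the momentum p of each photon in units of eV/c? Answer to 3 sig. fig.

Take c = 2.99792458e8 m/s, 1 eV = 1.602176634e-19 J.
Apply p = E/c: p = 1.701e-27 kg·m/s.
Converting to eV/c: p = 3.183 eV/c ≈ 3.18 eV/c.

3.18 eV/c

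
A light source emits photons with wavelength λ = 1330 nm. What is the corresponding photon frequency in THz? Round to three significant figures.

First convert: λ = 1330 nm = 1.33e-6 m.
For a photon f = c/λ, so f = 2.254e14 Hz.
Converting to THz: f = 225.4 THz ≈ 225 THz.

225 THz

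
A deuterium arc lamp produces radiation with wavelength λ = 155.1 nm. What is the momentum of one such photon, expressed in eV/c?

First convert: λ = 155.1 nm = 1.551 × 10^-7 m.
Since p = h/λ for a photon, p = 4.272 × 10^-27 kg·m/s.
Converting to eV/c: p = 7.994 eV/c ≈ 7.99 eV/c.

7.99 eV/c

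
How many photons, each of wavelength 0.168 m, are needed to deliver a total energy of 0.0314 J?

2.66e22 photons

Per-photon energy: E = 1.182e-24 J (from wavelength = 0.168 m).
N = E_total / E_photon = 0.0314 J / 1.182e-24 J = 2.66e22.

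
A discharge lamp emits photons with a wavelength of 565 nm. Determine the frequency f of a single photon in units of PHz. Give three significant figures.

0.531 PHz

First convert: λ = 565 nm = 5.65·10^-7 m.
Apply f = c/λ: f = 5.306·10^14 Hz.
Converting to PHz: f = 0.5306 PHz ≈ 0.531 PHz.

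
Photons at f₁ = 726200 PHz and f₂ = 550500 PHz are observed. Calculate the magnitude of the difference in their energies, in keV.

Using E = hf: E₁ = 4.8119 × 10^-13 J, E₂ = 3.6477 × 10^-13 J.
|ΔE| = |4.8119 × 10^-13 − 3.6477 × 10^-13| = 1.16 × 10^-13 J = 727 keV.

727 keV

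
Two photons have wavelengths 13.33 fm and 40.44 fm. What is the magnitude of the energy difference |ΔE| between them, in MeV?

Using E = hc/λ: E₁ = 1.4902 × 10^-11 J, E₂ = 4.9121 × 10^-12 J.
|ΔE| = |1.4902 × 10^-11 − 4.9121 × 10^-12| = 9.99 × 10^-12 J = 62.4 MeV.

62.4 MeV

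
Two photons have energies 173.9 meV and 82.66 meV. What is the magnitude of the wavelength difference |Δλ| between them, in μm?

Using λ = hc/E: λ₁ = 7.1296·10^-6 m, λ₂ = 1.4999·10^-5 m.
|Δλ| = |7.1296·10^-6 − 1.4999·10^-5| = 7.87·10^-6 m = 7.87 μm.

7.87 μm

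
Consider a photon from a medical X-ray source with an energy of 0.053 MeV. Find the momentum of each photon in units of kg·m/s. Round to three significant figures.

2.83e-23 kg·m/s

In SI units: E = 0.053 MeV = 8.4915e-15 J.
For a photon p = E/c, so p = 2.832e-23 kg·m/s.
So p ≈ 2.83e-23 kg·m/s.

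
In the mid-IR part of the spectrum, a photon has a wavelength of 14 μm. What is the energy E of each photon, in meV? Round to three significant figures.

Use h = 6.62607015 × 10^-34 J·s, c = 2.99792458 × 10^8 m/s, 1 eV = 1.602176634 × 10^-19 J.
Convert to SI: λ = 14 μm = 1.4 × 10^-5 m.
For a photon E = hc/λ, so E = 1.419 × 10^-20 J.
Converting to meV: E = 88.56 meV ≈ 88.6 meV.

88.6 meV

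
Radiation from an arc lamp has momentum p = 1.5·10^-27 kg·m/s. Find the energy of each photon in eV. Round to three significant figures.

Use c = 2.99792458·10^8 m/s, 1 eV = 1.602176634·10^-19 J.
Apply E = pc: E = 4.497·10^-19 J.
Converting to eV: E = 2.807 eV ≈ 2.81 eV.

2.81 eV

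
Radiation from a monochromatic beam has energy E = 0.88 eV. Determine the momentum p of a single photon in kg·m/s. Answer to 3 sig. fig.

4.70e-28 kg·m/s

In SI units: E = 0.88 eV = 1.4099e-19 J.
The photon relation is p = E/c, giving p = 4.703e-28 kg·m/s.
So p ≈ 4.70e-28 kg·m/s.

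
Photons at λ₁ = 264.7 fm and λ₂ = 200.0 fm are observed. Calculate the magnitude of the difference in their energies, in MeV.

Using E = hc/λ: E₁ = 7.5045 × 10^-13 J, E₂ = 9.9322 × 10^-13 J.
|ΔE| = |7.5045 × 10^-13 − 9.9322 × 10^-13| = 2.43 × 10^-13 J = 1.52 MeV.

1.52 MeV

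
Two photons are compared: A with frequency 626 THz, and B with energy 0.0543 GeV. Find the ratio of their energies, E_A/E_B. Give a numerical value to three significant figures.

E_A = 4.148 × 10^-19 J (from frequency = 626 THz, via E = hf).
E_B = 8.700 × 10^-12 J (from energy = 0.0543 GeV, via E given directly).
Ratio = 4.148 × 10^-19 / 8.700 × 10^-12 = 4.77 × 10^-8.

4.77 × 10^-8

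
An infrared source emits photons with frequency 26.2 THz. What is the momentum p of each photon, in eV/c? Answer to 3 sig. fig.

First convert: f = 26.2 THz = 2.62 × 10^13 Hz.
The photon relation is p = hf/c, giving p = 5.791 × 10^-29 kg·m/s.
Converting to eV/c: p = 0.1084 eV/c ≈ 0.108 eV/c.

0.108 eV/c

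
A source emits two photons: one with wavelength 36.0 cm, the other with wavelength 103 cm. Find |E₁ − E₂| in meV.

2.24 × 10^-3 meV

Using E = hc/λ: E₁ = 5.518 × 10^-25 J, E₂ = 1.929 × 10^-25 J.
|ΔE| = |5.518 × 10^-25 − 1.929 × 10^-25| = 3.59 × 10^-25 J = 2.24 × 10^-3 meV.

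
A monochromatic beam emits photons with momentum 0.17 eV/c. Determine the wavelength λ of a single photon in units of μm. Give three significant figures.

7.29 μm

Use h = 6.62607015e-34 J·s, c = 2.99792458e8 m/s, 1 eV = 1.602176634e-19 J.
Convert to SI: p = 0.17 eV/c = 9.0853e-29 kg·m/s.
The photon relation is λ = h/p, giving λ = 7.293e-6 m.
Converting to μm: λ = 7.293 μm ≈ 7.29 μm.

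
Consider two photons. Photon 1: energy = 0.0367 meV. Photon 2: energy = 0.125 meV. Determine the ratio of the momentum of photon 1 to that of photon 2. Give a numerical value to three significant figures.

p_1 = 1.961 × 10^-32 kg·m/s (from energy = 0.0367 meV, via p = E/c).
p_2 = 6.680 × 10^-32 kg·m/s (from energy = 0.125 meV, via p = E/c).
Ratio = 1.961 × 10^-32 / 6.680 × 10^-32 = 0.294.

0.294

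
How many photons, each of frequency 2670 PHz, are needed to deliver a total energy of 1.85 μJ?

1.05 × 10^9 photons

Per-photon energy: E = 1.769 × 10^-15 J (from frequency = 2670 PHz).
N = E_total / E_photon = 1.85 × 10^-6 J / 1.769 × 10^-15 J = 1.05 × 10^9.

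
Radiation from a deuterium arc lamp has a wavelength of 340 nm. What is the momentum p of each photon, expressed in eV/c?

Take h = 6.62607015 × 10^-34 J·s, c = 2.99792458 × 10^8 m/s, 1 eV = 1.602176634 × 10^-19 J.
First convert: λ = 340 nm = 3.40 × 10^-7 m.
For a photon p = h/λ, so p = 1.949 × 10^-27 kg·m/s.
Converting to eV/c: p = 3.647 eV/c ≈ 3.65 eV/c.

3.65 eV/c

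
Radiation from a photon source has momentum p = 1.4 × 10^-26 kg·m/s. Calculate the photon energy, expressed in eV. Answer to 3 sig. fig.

26.2 eV

Apply E = pc: E = 4.197 × 10^-18 J.
Converting to eV: E = 26.20 eV ≈ 26.2 eV.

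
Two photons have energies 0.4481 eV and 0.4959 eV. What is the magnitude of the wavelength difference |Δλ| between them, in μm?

Using λ = hc/E: λ₁ = 2.7669e-6 m, λ₂ = 2.5002e-6 m.
|Δλ| = |2.7669e-6 − 2.5002e-6| = 2.67e-7 m = 0.267 μm.

0.267 μm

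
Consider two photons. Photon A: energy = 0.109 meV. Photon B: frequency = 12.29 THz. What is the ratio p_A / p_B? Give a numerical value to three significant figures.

2.14 × 10^-3

p_A = 5.825 × 10^-32 kg·m/s (from energy = 0.109 meV, via p = E/c).
p_B = 2.716 × 10^-29 kg·m/s (from frequency = 12.29 THz, via p = hf/c).
Ratio = 5.825 × 10^-32 / 2.716 × 10^-29 = 2.14 × 10^-3.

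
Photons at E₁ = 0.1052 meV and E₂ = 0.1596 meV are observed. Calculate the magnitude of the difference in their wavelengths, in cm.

Using λ = hc/E: λ₁ = 0.011786 m, λ₂ = 0.0077684 m.
|Δλ| = |0.011786 − 0.0077684| = 0.00402 m = 0.402 cm.

0.402 cm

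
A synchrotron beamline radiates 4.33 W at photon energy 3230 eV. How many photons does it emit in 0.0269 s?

2.25e14 photons

Total energy: E_total = P·t = 4.33 × 0.0269 = 0.1165 J.
Per-photon energy: E = 5.175e-16 J.
N = E_total / E_photon = 2.25e14.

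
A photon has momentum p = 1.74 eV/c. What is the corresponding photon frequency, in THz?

Take h = 6.62607015e-34 J·s, c = 2.99792458e8 m/s, 1 eV = 1.602176634e-19 J.
Convert to SI: p = 1.74 eV/c = 9.2991e-28 kg·m/s.
For a photon f = pc/h, so f = 4.207e14 Hz.
Converting to THz: f = 420.7 THz ≈ 421 THz.

421 THz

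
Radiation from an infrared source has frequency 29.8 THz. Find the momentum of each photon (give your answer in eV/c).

0.123 eV/c

Use h = 6.62607015 × 10^-34 J·s, c = 2.99792458 × 10^8 m/s, 1 eV = 1.602176634 × 10^-19 J.
First convert: f = 29.8 THz = 2.98 × 10^13 Hz.
Apply p = hf/c: p = 6.586 × 10^-29 kg·m/s.
Converting to eV/c: p = 0.1232 eV/c ≈ 0.123 eV/c.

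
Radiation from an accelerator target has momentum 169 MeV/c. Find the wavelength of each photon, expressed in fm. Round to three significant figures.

7.34 fm

Take h = 6.62607015 × 10^-34 J·s, c = 2.99792458 × 10^8 m/s, 1 eV = 1.602176634 × 10^-19 J.
First convert: p = 169 MeV/c = 9.0318 × 10^-20 kg·m/s.
For a photon λ = h/p, so λ = 7.336 × 10^-15 m.
Converting to fm: λ = 7.336 fm ≈ 7.34 fm.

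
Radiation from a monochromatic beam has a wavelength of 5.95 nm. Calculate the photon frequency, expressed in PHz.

50.4 PHz

Convert to SI: λ = 5.95 nm = 5.95e-9 m.
For a photon f = c/λ, so f = 5.039e16 Hz.
Converting to PHz: f = 50.39 PHz ≈ 50.4 PHz.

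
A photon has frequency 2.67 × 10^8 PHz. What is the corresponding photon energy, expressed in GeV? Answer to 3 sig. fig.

(h = 6.62607015 × 10^-34 J·s, 1 eV = 1.602176634 × 10^-19 J.)
Convert to SI: f = 2.67 × 10^8 PHz = 2.67 × 10^23 Hz.
Since E = hf for a photon, E = 1.769 × 10^-10 J.
Converting to GeV: E = 1.104 GeV ≈ 1.10 GeV.

1.10 GeV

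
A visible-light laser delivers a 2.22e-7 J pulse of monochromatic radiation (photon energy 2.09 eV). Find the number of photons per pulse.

Per-photon energy: E = 3.349e-19 J (from energy = 2.09 eV).
N = E_total / E_photon = 2.22e-7 J / 3.349e-19 J = 6.63e11.

6.63e11 photons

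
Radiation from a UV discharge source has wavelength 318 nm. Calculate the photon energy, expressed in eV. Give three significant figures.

In SI units: λ = 318 nm = 3.18e-7 m.
Since E = hc/λ for a photon, E = 6.247e-19 J.
Converting to eV: E = 3.899 eV ≈ 3.90 eV.

3.90 eV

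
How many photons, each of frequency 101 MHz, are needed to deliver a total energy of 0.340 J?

5.08e24 photons

Per-photon energy: E = 6.692e-26 J (from frequency = 101 MHz).
N = E_total / E_photon = 0.340 J / 6.692e-26 J = 5.08e24.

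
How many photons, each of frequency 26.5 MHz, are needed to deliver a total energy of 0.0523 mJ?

2.98 × 10^21 photons

Per-photon energy: E = 1.756 × 10^-26 J (from frequency = 26.5 MHz).
N = E_total / E_photon = 5.23 × 10^-5 J / 1.756 × 10^-26 J = 2.98 × 10^21.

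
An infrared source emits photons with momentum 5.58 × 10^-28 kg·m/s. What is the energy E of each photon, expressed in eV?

(c = 2.99792458 × 10^8 m/s, 1 eV = 1.602176634 × 10^-19 J.)
The photon relation is E = pc, giving E = 1.673 × 10^-19 J.
Converting to eV: E = 1.044 eV ≈ 1.04 eV.

1.04 eV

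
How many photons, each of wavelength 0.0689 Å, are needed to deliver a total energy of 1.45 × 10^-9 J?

5.03 × 10^4 photons

Per-photon energy: E = 2.883 × 10^-14 J (from wavelength = 0.0689 Å).
N = E_total / E_photon = 1.45 × 10^-9 J / 2.883 × 10^-14 J = 50300.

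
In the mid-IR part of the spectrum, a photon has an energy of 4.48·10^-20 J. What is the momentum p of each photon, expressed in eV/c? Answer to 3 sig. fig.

(c = 2.99792458·10^8 m/s, 1 eV = 1.602176634·10^-19 J.)
For a photon p = E/c, so p = 1.494·10^-28 kg·m/s.
Converting to eV/c: p = 0.2796 eV/c ≈ 0.280 eV/c.

0.280 eV/c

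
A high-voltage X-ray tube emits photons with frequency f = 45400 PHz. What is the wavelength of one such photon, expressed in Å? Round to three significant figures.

0.0660 Å

(c = 2.99792458·10^8 m/s.)
Convert to SI: f = 45400 PHz = 4.54·10^19 Hz.
Apply λ = c/f: λ = 6.603·10^-12 m.
Converting to Å: λ = 0.06603 Å ≈ 0.0660 Å.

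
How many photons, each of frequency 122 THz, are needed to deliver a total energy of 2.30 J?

2.85e19 photons

Per-photon energy: E = 8.084e-20 J (from frequency = 122 THz).
N = E_total / E_photon = 2.30 J / 8.084e-20 J = 2.85e19.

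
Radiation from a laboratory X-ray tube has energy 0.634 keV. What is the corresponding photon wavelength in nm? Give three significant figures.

Convert to SI: E = 0.634 keV = 1.0158 × 10^-16 J.
For a photon λ = hc/E, so λ = 1.956 × 10^-9 m.
Converting to nm: λ = 1.956 nm ≈ 1.96 nm.

1.96 nm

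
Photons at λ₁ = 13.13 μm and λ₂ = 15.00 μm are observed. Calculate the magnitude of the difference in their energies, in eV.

Using E = hc/λ: E₁ = 1.5129e-20 J, E₂ = 1.3243e-20 J.
|ΔE| = |1.5129e-20 − 1.3243e-20| = 1.89e-21 J = 0.0118 eV.

0.0118 eV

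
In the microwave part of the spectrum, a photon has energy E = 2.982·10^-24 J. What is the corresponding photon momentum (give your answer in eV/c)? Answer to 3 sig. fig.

For a photon p = E/c, so p = 9.947·10^-33 kg·m/s.
Converting to eV/c: p = 1.861·10^-5 eV/c ≈ 1.86·10^-5 eV/c.

1.86·10^-5 eV/c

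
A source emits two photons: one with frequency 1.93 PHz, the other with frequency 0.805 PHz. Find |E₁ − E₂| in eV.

4.65 eV

Using E = hf: E₁ = 1.279 × 10^-18 J, E₂ = 5.334 × 10^-19 J.
|ΔE| = |1.279 × 10^-18 − 5.334 × 10^-19| = 7.45 × 10^-19 J = 4.65 eV.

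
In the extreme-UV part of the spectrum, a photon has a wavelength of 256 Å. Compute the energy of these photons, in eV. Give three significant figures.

Use h = 6.62607015e-34 J·s, c = 2.99792458e8 m/s, 1 eV = 1.602176634e-19 J.
First convert: λ = 256 Å = 2.56e-8 m.
Since E = hc/λ for a photon, E = 7.760e-18 J.
Converting to eV: E = 48.43 eV ≈ 48.4 eV.

48.4 eV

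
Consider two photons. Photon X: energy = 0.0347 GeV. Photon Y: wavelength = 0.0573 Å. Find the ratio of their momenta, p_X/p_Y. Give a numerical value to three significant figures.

160

p_X = 1.854·10^-20 kg·m/s (from energy = 0.0347 GeV, via p = E/c).
p_Y = 1.156·10^-22 kg·m/s (from wavelength = 0.0573 Å, via p = h/λ).
Ratio = 1.854·10^-20 / 1.156·10^-22 = 160.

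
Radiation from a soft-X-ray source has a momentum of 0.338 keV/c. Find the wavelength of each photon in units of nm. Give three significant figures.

First convert: p = 0.338 keV/c = 1.8064·10^-25 kg·m/s.
The photon relation is λ = h/p, giving λ = 3.668·10^-9 m.
Converting to nm: λ = 3.668 nm ≈ 3.67 nm.

3.67 nm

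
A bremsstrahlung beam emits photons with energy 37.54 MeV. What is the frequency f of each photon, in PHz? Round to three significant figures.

Convert to SI: E = 37.54 MeV = 6.0146 × 10^-12 J.
The photon relation is f = E/h, giving f = 9.077 × 10^21 Hz.
Converting to PHz: f = 9.077 × 10^6 PHz ≈ 9.08 × 10^6 PHz.

9.08 × 10^6 PHz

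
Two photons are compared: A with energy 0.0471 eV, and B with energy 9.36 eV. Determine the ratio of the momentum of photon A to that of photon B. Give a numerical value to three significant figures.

5.03 × 10^-3

p_A = 2.517 × 10^-29 kg·m/s (from energy = 0.0471 eV, via p = E/c).
p_B = 5.002 × 10^-27 kg·m/s (from energy = 9.36 eV, via p = E/c).
Ratio = 2.517 × 10^-29 / 5.002 × 10^-27 = 5.03 × 10^-3.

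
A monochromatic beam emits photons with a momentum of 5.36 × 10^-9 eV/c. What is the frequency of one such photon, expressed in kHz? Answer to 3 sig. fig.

1300 kHz

Use h = 6.62607015 × 10^-34 J·s, c = 2.99792458 × 10^8 m/s, 1 eV = 1.602176634 × 10^-19 J.
First convert: p = 5.36 × 10^-9 eV/c = 2.8645 × 10^-36 kg·m/s.
Since f = pc/h for a photon, f = 1.296 × 10^6 Hz.
Converting to kHz: f = 1296 kHz ≈ 1300 kHz.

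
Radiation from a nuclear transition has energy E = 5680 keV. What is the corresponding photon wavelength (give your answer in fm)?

Convert to SI: E = 5680 keV = 9.1004e-13 J.
The photon relation is λ = hc/E, giving λ = 2.183e-13 m.
Converting to fm: λ = 218.3 fm ≈ 218 fm.

218 fm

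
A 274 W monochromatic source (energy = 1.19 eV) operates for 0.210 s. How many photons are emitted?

3.02 × 10^20 photons

Total energy: E_total = P·t = 274 × 0.210 = 57.54 J.
Per-photon energy: E = 1.907 × 10^-19 J.
N = E_total / E_photon = 3.02 × 10^20.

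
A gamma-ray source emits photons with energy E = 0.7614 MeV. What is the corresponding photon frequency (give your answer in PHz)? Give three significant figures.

In SI units: E = 0.7614 MeV = 1.2199 × 10^-13 J.
Apply f = E/h: f = 1.841 × 10^20 Hz.
Converting to PHz: f = 184100 PHz ≈ 1.84 × 10^5 PHz.

1.84 × 10^5 PHz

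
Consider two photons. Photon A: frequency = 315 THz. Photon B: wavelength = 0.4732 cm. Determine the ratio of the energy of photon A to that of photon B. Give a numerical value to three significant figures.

4970

E_A = 2.087·10^-19 J (from frequency = 315 THz, via E = hf).
E_B = 4.198·10^-23 J (from wavelength = 0.4732 cm, via E = hc/λ).
Ratio = 2.087·10^-19 / 4.198·10^-23 = 4970.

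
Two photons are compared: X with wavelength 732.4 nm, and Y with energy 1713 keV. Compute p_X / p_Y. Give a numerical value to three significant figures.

p_X = 9.047·10^-28 kg·m/s (from wavelength = 732.4 nm, via p = h/λ).
p_Y = 9.155·10^-22 kg·m/s (from energy = 1713 keV, via p = E/c).
Ratio = 9.047·10^-28 / 9.155·10^-22 = 9.88·10^-7.

9.88·10^-7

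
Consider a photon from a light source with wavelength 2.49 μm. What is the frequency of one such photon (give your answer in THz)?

120 THz

In SI units: λ = 2.49 μm = 2.49 × 10^-6 m.
Since f = c/λ for a photon, f = 1.204 × 10^14 Hz.
Converting to THz: f = 120.4 THz ≈ 120 THz.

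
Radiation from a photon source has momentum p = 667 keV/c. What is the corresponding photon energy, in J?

1.07e-13 J

Convert to SI: p = 667 keV/c = 3.5646e-22 kg·m/s.
For a photon E = pc, so E = 1.069e-13 J.
So E ≈ 1.07e-13 J.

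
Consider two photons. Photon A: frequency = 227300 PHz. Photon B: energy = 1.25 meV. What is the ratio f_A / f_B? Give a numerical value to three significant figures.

f_A = 2.273e20 Hz (from frequency = 227300 PHz, via f given directly).
f_B = 3.022e11 Hz (from energy = 1.25 meV, via f = E/h).
Ratio = 2.273e20 / 3.022e11 = 7.52e8.

7.52e8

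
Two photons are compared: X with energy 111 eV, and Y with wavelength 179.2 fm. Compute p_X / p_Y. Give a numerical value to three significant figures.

1.60 × 10^-5

p_X = 5.932 × 10^-26 kg·m/s (from energy = 111 eV, via p = E/c).
p_Y = 3.698 × 10^-21 kg·m/s (from wavelength = 179.2 fm, via p = h/λ).
Ratio = 5.932 × 10^-26 / 3.698 × 10^-21 = 1.60 × 10^-5.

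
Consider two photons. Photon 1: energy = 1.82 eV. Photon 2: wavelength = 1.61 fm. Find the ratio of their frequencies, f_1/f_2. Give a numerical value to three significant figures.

2.36 × 10^-9

f_1 = 4.401 × 10^14 Hz (from energy = 1.82 eV, via f = E/h).
f_2 = 1.862 × 10^23 Hz (from wavelength = 1.61 fm, via f = c/λ).
Ratio = 4.401 × 10^14 / 1.862 × 10^23 = 2.36 × 10^-9.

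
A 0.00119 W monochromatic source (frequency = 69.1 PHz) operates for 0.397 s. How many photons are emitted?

Total energy: E_total = P·t = 0.00119 × 0.397 = 4.724e-4 J.
Per-photon energy: E = 4.579e-17 J.
N = E_total / E_photon = 1.03e13.

1.03e13 photons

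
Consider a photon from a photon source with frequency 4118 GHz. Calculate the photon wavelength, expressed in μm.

72.8 μm

Use c = 2.99792458 × 10^8 m/s.
In SI units: f = 4118 GHz = 4.118 × 10^12 Hz.
Apply λ = c/f: λ = 7.280 × 10^-5 m.
Converting to μm: λ = 72.80 μm ≈ 72.8 μm.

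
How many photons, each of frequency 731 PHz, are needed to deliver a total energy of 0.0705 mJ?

1.46 × 10^11 photons

Per-photon energy: E = 4.844 × 10^-16 J (from frequency = 731 PHz).
N = E_total / E_photon = 7.05 × 10^-5 J / 4.844 × 10^-16 J = 1.46 × 10^11.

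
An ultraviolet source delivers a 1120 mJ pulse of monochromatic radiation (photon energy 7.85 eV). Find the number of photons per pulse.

Per-photon energy: E = 1.258 × 10^-18 J (from energy = 7.85 eV).
N = E_total / E_photon = 1.12 J / 1.258 × 10^-18 J = 8.91 × 10^17.

8.91 × 10^17 photons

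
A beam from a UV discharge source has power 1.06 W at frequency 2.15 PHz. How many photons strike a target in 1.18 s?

Total energy: E_total = P·t = 1.06 × 1.18 = 1.251 J.
Per-photon energy: E = 1.425 × 10^-18 J.
N = E_total / E_photon = 8.78 × 10^17.

8.78 × 10^17 photons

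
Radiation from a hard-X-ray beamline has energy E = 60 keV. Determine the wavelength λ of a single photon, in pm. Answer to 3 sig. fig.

20.7 pm

(h = 6.62607015 × 10^-34 J·s, c = 2.99792458 × 10^8 m/s, 1 eV = 1.602176634 × 10^-19 J.)
Convert to SI: E = 60 keV = 9.6131 × 10^-15 J.
The photon relation is λ = hc/E, giving λ = 2.066 × 10^-11 m.
Converting to pm: λ = 20.66 pm ≈ 20.7 pm.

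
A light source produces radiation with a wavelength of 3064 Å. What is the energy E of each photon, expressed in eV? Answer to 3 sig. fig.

(h = 6.62607015 × 10^-34 J·s, c = 2.99792458 × 10^8 m/s, 1 eV = 1.602176634 × 10^-19 J.)
First convert: λ = 3064 Å = 3.064 × 10^-7 m.
For a photon E = hc/λ, so E = 6.483 × 10^-19 J.
Converting to eV: E = 4.046 eV ≈ 4.05 eV.

4.05 eV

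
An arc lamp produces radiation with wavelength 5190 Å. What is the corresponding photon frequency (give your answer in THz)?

(c = 2.99792458·10^8 m/s.)
In SI units: λ = 5190 Å = 5.19·10^-7 m.
The photon relation is f = c/λ, giving f = 5.776·10^14 Hz.
Converting to THz: f = 577.6 THz ≈ 578 THz.

578 THz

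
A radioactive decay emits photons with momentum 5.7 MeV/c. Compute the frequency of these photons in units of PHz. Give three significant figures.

In SI units: p = 5.7 MeV/c = 3.0462 × 10^-21 kg·m/s.
Since f = pc/h for a photon, f = 1.378 × 10^21 Hz.
Converting to PHz: f = 1.378 × 10^6 PHz ≈ 1.38 × 10^6 PHz.

1.38 × 10^6 PHz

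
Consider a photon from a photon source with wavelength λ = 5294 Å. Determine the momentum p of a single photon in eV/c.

In SI units: λ = 5294 Å = 5.294·10^-7 m.
The photon relation is p = h/λ, giving p = 1.252·10^-27 kg·m/s.
Converting to eV/c: p = 2.342 eV/c ≈ 2.34 eV/c.

2.34 eV/c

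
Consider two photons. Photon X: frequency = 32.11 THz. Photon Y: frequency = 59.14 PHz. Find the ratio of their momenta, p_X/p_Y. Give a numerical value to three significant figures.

5.43e-4

p_X = 7.097e-29 kg·m/s (from frequency = 32.11 THz, via p = hf/c).
p_Y = 1.307e-25 kg·m/s (from frequency = 59.14 PHz, via p = hf/c).
Ratio = 7.097e-29 / 1.307e-25 = 5.43e-4.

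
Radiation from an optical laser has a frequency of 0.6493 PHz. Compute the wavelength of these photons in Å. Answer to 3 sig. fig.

4620 Å

Use c = 2.99792458e8 m/s.
First convert: f = 0.6493 PHz = 6.493e14 Hz.
For a photon λ = c/f, so λ = 4.617e-7 m.
Converting to Å: λ = 4617 Å ≈ 4620 Å.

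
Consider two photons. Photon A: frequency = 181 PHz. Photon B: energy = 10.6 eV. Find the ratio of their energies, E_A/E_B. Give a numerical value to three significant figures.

E_A = 1.199e-16 J (from frequency = 181 PHz, via E = hf).
E_B = 1.698e-18 J (from energy = 10.6 eV, via E given directly).
Ratio = 1.199e-16 / 1.698e-18 = 70.6.

70.6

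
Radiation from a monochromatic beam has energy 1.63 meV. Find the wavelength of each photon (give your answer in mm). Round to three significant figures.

Use h = 6.62607015 × 10^-34 J·s, c = 2.99792458 × 10^8 m/s, 1 eV = 1.602176634 × 10^-19 J.
In SI units: E = 1.63 meV = 2.6115 × 10^-22 J.
For a photon λ = hc/E, so λ = 7.606 × 10^-4 m.
Converting to mm: λ = 0.7606 mm ≈ 0.761 mm.

0.761 mm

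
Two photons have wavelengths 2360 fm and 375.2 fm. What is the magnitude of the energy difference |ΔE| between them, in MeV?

2.78 MeV

Using E = hc/λ: E₁ = 8.4171e-14 J, E₂ = 5.2944e-13 J.
|ΔE| = |8.4171e-14 − 5.2944e-13| = 4.45e-13 J = 2.78 MeV.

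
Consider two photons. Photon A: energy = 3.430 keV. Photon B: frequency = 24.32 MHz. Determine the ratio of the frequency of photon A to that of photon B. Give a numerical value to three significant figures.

3.41e10

f_A = 8.294e17 Hz (from energy = 3.430 keV, via f = E/h).
f_B = 2.432e7 Hz (from frequency = 24.32 MHz, via f given directly).
Ratio = 8.294e17 / 2.432e7 = 3.41e10.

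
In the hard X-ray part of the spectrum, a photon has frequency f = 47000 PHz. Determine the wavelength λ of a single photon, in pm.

Use c = 2.99792458 × 10^8 m/s.
First convert: f = 47000 PHz = 4.70 × 10^19 Hz.
The photon relation is λ = c/f, giving λ = 6.379 × 10^-12 m.
Converting to pm: λ = 6.379 pm ≈ 6.38 pm.

6.38 pm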